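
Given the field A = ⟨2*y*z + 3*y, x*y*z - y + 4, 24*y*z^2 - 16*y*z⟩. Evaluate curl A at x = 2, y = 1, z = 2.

(∇×A)₁ = ∂A₃/∂y − ∂A₂/∂z = -x*y + 24*z^2 - 16*z
(∇×A)₂ = ∂A₁/∂z − ∂A₃/∂x = 2*y
(∇×A)₃ = ∂A₂/∂x − ∂A₁/∂y = y*z - 2*z - 3
∇×A = (-x*y + 24*z^2 - 16*z, 2*y, y*z - 2*z - 3)
At (2, 1, 2): (62, 2, -5).

(62, 2, -5)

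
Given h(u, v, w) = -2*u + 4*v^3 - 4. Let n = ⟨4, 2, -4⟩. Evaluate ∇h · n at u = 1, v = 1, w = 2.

∂h/∂u = -2
∂h/∂v = 12*v^2
∂h/∂w = 0
∇h at (1, 1, 2) = (-2, 12, 0)
∇h · n = (-2)(4) + (12)(2) + (0)(-4) = 16

16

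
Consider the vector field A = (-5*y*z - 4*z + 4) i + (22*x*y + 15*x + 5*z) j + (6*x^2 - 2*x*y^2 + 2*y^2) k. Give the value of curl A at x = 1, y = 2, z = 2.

(-5, -18, 69)

(∇×A)₁ = ∂A₃/∂y − ∂A₂/∂z = -4*x*y + 4*y - 5
(∇×A)₂ = ∂A₁/∂z − ∂A₃/∂x = -12*x + 2*y^2 - 5*y - 4
(∇×A)₃ = ∂A₂/∂x − ∂A₁/∂y = 22*y + 5*z + 15
∇×A = (-4*x*y + 4*y - 5, -12*x + 2*y^2 - 5*y - 4, 22*y + 5*z + 15)
At (1, 2, 2): (-5, -18, 69).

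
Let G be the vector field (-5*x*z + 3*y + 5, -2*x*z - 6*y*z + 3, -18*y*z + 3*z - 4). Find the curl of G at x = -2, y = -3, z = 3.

(-76, 10, -9)

(∇×G)₁ = ∂G₃/∂y − ∂G₂/∂z = 2*x + 6*y - 18*z
(∇×G)₂ = ∂G₁/∂z − ∂G₃/∂x = -5*x
(∇×G)₃ = ∂G₂/∂x − ∂G₁/∂y = -2*z - 3
∇×G = (2*x + 6*y - 18*z, -5*x, -2*z - 3)
At (-2, -3, 3): (-76, 10, -9).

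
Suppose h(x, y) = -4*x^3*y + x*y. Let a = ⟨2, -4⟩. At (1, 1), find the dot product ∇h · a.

-10

∂h/∂x = -12*x^2*y + y
∂h/∂y = -4*x^3 + x
∇h at (1, 1) = (-11, -3)
∇h · a = (-11)(2) + (-3)(-4) = -10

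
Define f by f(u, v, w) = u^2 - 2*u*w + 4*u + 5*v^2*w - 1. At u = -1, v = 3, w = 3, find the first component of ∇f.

(∇f)_1 = ∂f/∂u = 2*u - 2*w + 4
At (-1, 3, 3): -4.

-4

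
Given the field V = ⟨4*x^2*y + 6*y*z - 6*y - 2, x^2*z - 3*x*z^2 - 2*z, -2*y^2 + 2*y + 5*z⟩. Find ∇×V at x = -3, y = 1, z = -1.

(9, 6, -21)

(∇×V)₁ = ∂V₃/∂y − ∂V₂/∂z = -x^2 + 6*x*z - 4*y + 4
(∇×V)₂ = ∂V₁/∂z − ∂V₃/∂x = 6*y
(∇×V)₃ = ∂V₂/∂x − ∂V₁/∂y = -4*x^2 + 2*x*z - 3*z^2 - 6*z + 6
∇×V = (-x^2 + 6*x*z - 4*y + 4, 6*y, -4*x^2 + 2*x*z - 3*z^2 - 6*z + 6)
At (-3, 1, -1): (9, 6, -21).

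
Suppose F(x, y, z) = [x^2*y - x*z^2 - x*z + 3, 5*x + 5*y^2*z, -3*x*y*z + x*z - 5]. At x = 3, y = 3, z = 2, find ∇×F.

(∇×F)₁ = ∂F₃/∂y − ∂F₂/∂z = -3*x*z - 5*y^2
(∇×F)₂ = ∂F₁/∂z − ∂F₃/∂x = -2*x*z - x + 3*y*z - z
(∇×F)₃ = ∂F₂/∂x − ∂F₁/∂y = -x^2 + 5
∇×F = (-3*x*z - 5*y^2, -2*x*z - x + 3*y*z - z, -x^2 + 5)
At (3, 3, 2): (-63, 1, -4).

(-63, 1, -4)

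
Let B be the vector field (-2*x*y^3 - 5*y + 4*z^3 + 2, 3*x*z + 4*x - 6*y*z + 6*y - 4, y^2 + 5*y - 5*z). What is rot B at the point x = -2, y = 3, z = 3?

(35, 108, -90)

(∇×B)₁ = ∂B₃/∂y − ∂B₂/∂z = -3*x + 8*y + 5
(∇×B)₂ = ∂B₁/∂z − ∂B₃/∂x = 12*z^2
(∇×B)₃ = ∂B₂/∂x − ∂B₁/∂y = 6*x*y^2 + 3*z + 9
∇×B = (-3*x + 8*y + 5, 12*z^2, 6*x*y^2 + 3*z + 9)
At (-2, 3, 3): (35, 108, -90).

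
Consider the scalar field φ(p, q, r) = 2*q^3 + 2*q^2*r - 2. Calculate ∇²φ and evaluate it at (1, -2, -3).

∂²φ/∂p² = 0
∂²φ/∂q² = 4*(3*q + r)
∂²φ/∂r² = 0
∇²φ = 12*q + 4*r
At (1, -2, -3): -36.

-36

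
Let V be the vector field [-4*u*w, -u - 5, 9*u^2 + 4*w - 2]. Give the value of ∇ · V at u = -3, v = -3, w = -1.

8

∂V₁/∂u = -4*w
∂V₂/∂v = 0
∂V₃/∂w = 4
∇·V = -4*w + 4
At (-3, -3, -1): 8.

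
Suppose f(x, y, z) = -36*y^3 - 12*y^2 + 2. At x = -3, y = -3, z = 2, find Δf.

624

∂²f/∂x² = 0
∂²f/∂y² = -24*(9*y + 1)
∂²f/∂z² = 0
∇²f = -216*y - 24
At (-3, -3, 2): 624.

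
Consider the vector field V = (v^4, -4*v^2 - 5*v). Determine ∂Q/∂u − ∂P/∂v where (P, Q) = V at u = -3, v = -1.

4

∂V₂/∂u = 0
∂V₁/∂v = 4*v^3
Scalar curl = -4*v^3
At (-3, -1): 4.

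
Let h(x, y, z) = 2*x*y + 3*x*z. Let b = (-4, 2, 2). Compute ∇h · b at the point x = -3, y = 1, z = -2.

-14

∂h/∂x = 2*y + 3*z
∂h/∂y = 2*x
∂h/∂z = 3*x
∇h at (-3, 1, -2) = (-4, -6, -9)
∇h · b = (-4)(-4) + (-6)(2) + (-9)(2) = -14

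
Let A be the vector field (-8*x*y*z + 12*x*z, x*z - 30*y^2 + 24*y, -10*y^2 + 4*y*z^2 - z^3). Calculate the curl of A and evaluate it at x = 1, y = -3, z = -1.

(∇×A)₁ = ∂A₃/∂y − ∂A₂/∂z = -x - 20*y + 4*z^2
(∇×A)₂ = ∂A₁/∂z − ∂A₃/∂x = -8*x*y + 12*x
(∇×A)₃ = ∂A₂/∂x − ∂A₁/∂y = 8*x*z + z
∇×A = (-x - 20*y + 4*z^2, -8*x*y + 12*x, 8*x*z + z)
At (1, -3, -1): (63, 36, -9).

(63, 36, -9)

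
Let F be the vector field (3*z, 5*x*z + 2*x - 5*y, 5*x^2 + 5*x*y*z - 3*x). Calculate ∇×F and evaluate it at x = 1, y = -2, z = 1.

(∇×F)₁ = ∂F₃/∂y − ∂F₂/∂z = 5*x*z - 5*x
(∇×F)₂ = ∂F₁/∂z − ∂F₃/∂x = -10*x - 5*y*z + 6
(∇×F)₃ = ∂F₂/∂x − ∂F₁/∂y = 5*z + 2
∇×F = (5*x*z - 5*x, -10*x - 5*y*z + 6, 5*z + 2)
At (1, -2, 1): (0, 6, 7).

(0, 6, 7)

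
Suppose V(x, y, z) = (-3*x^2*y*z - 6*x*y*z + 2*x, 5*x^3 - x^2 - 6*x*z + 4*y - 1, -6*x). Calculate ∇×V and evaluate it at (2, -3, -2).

(12, 78, 20)

(∇×V)₁ = ∂V₃/∂y − ∂V₂/∂z = 6*x
(∇×V)₂ = ∂V₁/∂z − ∂V₃/∂x = -3*x^2*y - 6*x*y + 6
(∇×V)₃ = ∂V₂/∂x − ∂V₁/∂y = 3*x^2*z + 15*x^2 + 6*x*z - 2*x - 6*z
∇×V = (6*x, -3*x^2*y - 6*x*y + 6, 3*x^2*z + 15*x^2 + 6*x*z - 2*x - 6*z)
At (2, -3, -2): (12, 78, 20).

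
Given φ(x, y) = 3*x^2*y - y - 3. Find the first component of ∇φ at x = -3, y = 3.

-54

(∇φ)_1 = ∂φ/∂x = 6*x*y
At (-3, 3): -54.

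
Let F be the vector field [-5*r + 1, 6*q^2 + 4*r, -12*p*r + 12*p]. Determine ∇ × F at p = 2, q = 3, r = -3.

(∇×F)₁ = ∂F₃/∂q − ∂F₂/∂r = -4
(∇×F)₂ = ∂F₁/∂r − ∂F₃/∂p = 12*r - 17
(∇×F)₃ = ∂F₂/∂p − ∂F₁/∂q = 0
∇×F = (-4, 12*r - 17, 0)
At (2, 3, -3): (-4, -53, 0).

(-4, -53, 0)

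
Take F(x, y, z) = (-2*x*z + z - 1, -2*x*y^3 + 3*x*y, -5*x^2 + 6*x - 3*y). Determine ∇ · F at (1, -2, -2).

∂F₁/∂x = -2*z
∂F₂/∂y = -6*x*y^2 + 3*x
∂F₃/∂z = 0
∇·F = -6*x*y^2 + 3*x - 2*z
At (1, -2, -2): -17.

-17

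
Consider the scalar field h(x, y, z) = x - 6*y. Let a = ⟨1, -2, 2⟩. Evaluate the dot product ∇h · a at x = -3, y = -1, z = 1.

∂h/∂x = 1
∂h/∂y = -6
∂h/∂z = 0
∇h at (-3, -1, 1) = (1, -6, 0)
∇h · a = (1)(1) + (-6)(-2) + (0)(2) = 13

13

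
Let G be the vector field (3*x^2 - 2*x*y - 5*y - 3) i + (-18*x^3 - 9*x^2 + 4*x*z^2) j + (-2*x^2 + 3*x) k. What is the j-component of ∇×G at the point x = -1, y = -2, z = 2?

-7

(∇×G)_2 = ∂G₁/∂z − ∂G₃/∂x
= 0 − (-4*x + 3)
= 4*x - 3
At (-1, -2, 2): -7.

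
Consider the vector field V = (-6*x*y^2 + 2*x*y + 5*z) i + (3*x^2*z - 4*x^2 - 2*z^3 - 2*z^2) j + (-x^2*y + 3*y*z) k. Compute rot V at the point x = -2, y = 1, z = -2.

(-6, 1, 20)

(∇×V)₁ = ∂V₃/∂y − ∂V₂/∂z = -4*x^2 + 6*z^2 + 7*z
(∇×V)₂ = ∂V₁/∂z − ∂V₃/∂x = 2*x*y + 5
(∇×V)₃ = ∂V₂/∂x − ∂V₁/∂y = 12*x*y + 6*x*z - 10*x
∇×V = (-4*x^2 + 6*z^2 + 7*z, 2*x*y + 5, 12*x*y + 6*x*z - 10*x)
At (-2, 1, -2): (-6, 1, 20).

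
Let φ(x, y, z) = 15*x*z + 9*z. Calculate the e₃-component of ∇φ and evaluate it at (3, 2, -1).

54

(∇φ)_3 = ∂φ/∂z = 15*x + 9
At (3, 2, -1): 54.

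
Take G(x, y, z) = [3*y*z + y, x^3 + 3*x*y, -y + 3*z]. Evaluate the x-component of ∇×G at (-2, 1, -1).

(∇×G)_1 = ∂G₃/∂y − ∂G₂/∂z
= -1 − (0)
= -1
At (-2, 1, -1): -1.

-1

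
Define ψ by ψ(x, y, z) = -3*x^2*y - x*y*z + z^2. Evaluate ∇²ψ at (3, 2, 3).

∂²ψ/∂x² = -6*y
∂²ψ/∂y² = 0
∂²ψ/∂z² = 2
∇²ψ = -6*y + 2
At (3, 2, 3): -10.

-10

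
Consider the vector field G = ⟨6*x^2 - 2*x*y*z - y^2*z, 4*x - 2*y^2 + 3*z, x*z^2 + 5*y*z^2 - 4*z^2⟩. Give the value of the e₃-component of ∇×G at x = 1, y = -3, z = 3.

(∇×G)_3 = ∂G₂/∂x − ∂G₁/∂y
= 4 − (-2*x*z - 2*y*z)
= 2*x*z + 2*y*z + 4
At (1, -3, 3): -8.

-8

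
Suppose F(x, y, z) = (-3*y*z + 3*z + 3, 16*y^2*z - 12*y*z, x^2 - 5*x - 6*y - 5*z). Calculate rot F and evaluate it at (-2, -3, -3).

(∇×F)₁ = ∂F₃/∂y − ∂F₂/∂z = -16*y^2 + 12*y - 6
(∇×F)₂ = ∂F₁/∂z − ∂F₃/∂x = -2*x - 3*y + 8
(∇×F)₃ = ∂F₂/∂x − ∂F₁/∂y = 3*z
∇×F = (-16*y^2 + 12*y - 6, -2*x - 3*y + 8, 3*z)
At (-2, -3, -3): (-186, 21, -9).

(-186, 21, -9)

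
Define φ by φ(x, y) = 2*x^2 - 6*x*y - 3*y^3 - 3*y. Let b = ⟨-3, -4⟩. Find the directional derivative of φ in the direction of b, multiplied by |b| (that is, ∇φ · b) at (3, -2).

∂φ/∂x = 4*x - 6*y
∂φ/∂y = -6*x - 9*y^2 - 3
∇φ at (3, -2) = (24, -57)
∇φ · b = (24)(-3) + (-57)(-4) = 156

156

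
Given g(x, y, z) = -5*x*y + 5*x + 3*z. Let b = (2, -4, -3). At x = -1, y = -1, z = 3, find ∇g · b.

-9

∂g/∂x = -5*y + 5
∂g/∂y = -5*x
∂g/∂z = 3
∇g at (-1, -1, 3) = (10, 5, 3)
∇g · b = (10)(2) + (5)(-4) + (3)(-3) = -9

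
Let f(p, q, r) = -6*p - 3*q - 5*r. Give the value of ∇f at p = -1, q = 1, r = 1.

∂f/∂p = -6
∂f/∂q = -3
∂f/∂r = -5
∇f = (-6, -3, -5)
At (-1, 1, 1): (-6, -3, -5).

(-6, -3, -5)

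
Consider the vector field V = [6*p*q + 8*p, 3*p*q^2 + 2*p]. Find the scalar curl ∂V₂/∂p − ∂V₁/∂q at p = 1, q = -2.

∂V₂/∂p = 3*q^2 + 2
∂V₁/∂q = 6*p
Scalar curl = -6*p + 3*q^2 + 2
At (1, -2): 8.

8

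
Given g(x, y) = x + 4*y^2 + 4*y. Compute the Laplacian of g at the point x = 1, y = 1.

8

∂²g/∂x² = 0
∂²g/∂y² = 8
∇²g = 8
At (1, 1): 8.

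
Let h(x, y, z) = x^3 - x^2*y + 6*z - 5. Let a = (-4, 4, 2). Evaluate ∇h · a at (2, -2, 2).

∂h/∂x = 3*x^2 - 2*x*y
∂h/∂y = -x^2
∂h/∂z = 6
∇h at (2, -2, 2) = (20, -4, 6)
∇h · a = (20)(-4) + (-4)(4) + (6)(2) = -84

-84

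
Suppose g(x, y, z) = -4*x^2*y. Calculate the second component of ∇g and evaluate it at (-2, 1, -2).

-16

(∇g)_2 = ∂g/∂y = -4*x^2
At (-2, 1, -2): -16.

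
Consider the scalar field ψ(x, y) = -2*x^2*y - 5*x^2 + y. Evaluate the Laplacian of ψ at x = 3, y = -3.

2

∂²ψ/∂x² = -2*(2*y + 5)
∂²ψ/∂y² = 0
∇²ψ = -4*y - 10
At (3, -3): 2.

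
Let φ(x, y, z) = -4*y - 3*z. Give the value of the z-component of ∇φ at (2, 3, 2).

-3

(∇φ)_3 = ∂φ/∂z = -3
At (2, 3, 2): -3.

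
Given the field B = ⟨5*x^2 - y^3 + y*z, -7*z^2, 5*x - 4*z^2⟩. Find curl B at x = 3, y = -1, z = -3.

(-42, -6, 6)

(∇×B)₁ = ∂B₃/∂y − ∂B₂/∂z = 14*z
(∇×B)₂ = ∂B₁/∂z − ∂B₃/∂x = y - 5
(∇×B)₃ = ∂B₂/∂x − ∂B₁/∂y = 3*y^2 - z
∇×B = (14*z, y - 5, 3*y^2 - z)
At (3, -1, -3): (-42, -6, 6).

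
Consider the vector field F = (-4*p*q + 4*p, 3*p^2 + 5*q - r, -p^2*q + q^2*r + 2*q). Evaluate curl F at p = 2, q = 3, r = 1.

(5, 12, 20)

(∇×F)₁ = ∂F₃/∂q − ∂F₂/∂r = -p^2 + 2*q*r + 3
(∇×F)₂ = ∂F₁/∂r − ∂F₃/∂p = 2*p*q
(∇×F)₃ = ∂F₂/∂p − ∂F₁/∂q = 10*p
∇×F = (-p^2 + 2*q*r + 3, 2*p*q, 10*p)
At (2, 3, 1): (5, 12, 20).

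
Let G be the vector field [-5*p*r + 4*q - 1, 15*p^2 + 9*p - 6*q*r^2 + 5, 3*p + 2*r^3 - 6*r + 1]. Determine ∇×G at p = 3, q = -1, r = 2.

(-24, -18, 95)

(∇×G)₁ = ∂G₃/∂q − ∂G₂/∂r = 12*q*r
(∇×G)₂ = ∂G₁/∂r − ∂G₃/∂p = -5*p - 3
(∇×G)₃ = ∂G₂/∂p − ∂G₁/∂q = 30*p + 5
∇×G = (12*q*r, -5*p - 3, 30*p + 5)
At (3, -1, 2): (-24, -18, 95).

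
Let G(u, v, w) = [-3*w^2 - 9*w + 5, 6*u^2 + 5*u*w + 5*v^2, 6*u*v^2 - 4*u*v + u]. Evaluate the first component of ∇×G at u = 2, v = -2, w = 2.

-66

(∇×G)_1 = ∂G₃/∂v − ∂G₂/∂w
= 12*u*v - 4*u − (5*u)
= 12*u*v - 9*u
At (2, -2, 2): -66.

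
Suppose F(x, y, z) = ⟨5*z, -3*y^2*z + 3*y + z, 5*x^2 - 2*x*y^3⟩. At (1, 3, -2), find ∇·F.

39

∂F₁/∂x = 0
∂F₂/∂y = -6*y*z + 3
∂F₃/∂z = 0
∇·F = -6*y*z + 3
At (1, 3, -2): 39.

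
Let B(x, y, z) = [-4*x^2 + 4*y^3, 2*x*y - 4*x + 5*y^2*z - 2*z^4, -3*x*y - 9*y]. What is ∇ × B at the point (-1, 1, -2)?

(∇×B)₁ = ∂B₃/∂y − ∂B₂/∂z = -3*x - 5*y^2 + 8*z^3 - 9
(∇×B)₂ = ∂B₁/∂z − ∂B₃/∂x = 3*y
(∇×B)₃ = ∂B₂/∂x − ∂B₁/∂y = -12*y^2 + 2*y - 4
∇×B = (-3*x - 5*y^2 + 8*z^3 - 9, 3*y, -12*y^2 + 2*y - 4)
At (-1, 1, -2): (-75, 3, -14).

(-75, 3, -14)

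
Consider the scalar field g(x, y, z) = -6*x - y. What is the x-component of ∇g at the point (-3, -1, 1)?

-6

(∇g)_1 = ∂g/∂x = -6
At (-3, -1, 1): -6.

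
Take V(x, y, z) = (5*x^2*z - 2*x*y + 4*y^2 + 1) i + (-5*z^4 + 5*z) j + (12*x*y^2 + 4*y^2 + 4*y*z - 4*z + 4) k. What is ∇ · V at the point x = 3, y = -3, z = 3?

∂V₁/∂x = 10*x*z - 2*y
∂V₂/∂y = 0
∂V₃/∂z = 4*y - 4
∇·V = 10*x*z + 2*y - 4
At (3, -3, 3): 80.

80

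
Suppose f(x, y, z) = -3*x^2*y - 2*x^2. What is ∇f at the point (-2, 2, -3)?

(32, -12, 0)

∂f/∂x = -6*x*y - 4*x
∂f/∂y = -3*x^2
∂f/∂z = 0
∇f = (-6*x*y - 4*x, -3*x^2, 0)
At (-2, 2, -3): (32, -12, 0).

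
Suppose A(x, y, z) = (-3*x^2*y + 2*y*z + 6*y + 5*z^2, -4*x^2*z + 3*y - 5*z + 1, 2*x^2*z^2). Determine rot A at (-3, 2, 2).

(41, 72, 65)

(∇×A)₁ = ∂A₃/∂y − ∂A₂/∂z = 4*x^2 + 5
(∇×A)₂ = ∂A₁/∂z − ∂A₃/∂x = -4*x*z^2 + 2*y + 10*z
(∇×A)₃ = ∂A₂/∂x − ∂A₁/∂y = 3*x^2 - 8*x*z - 2*z - 6
∇×A = (4*x^2 + 5, -4*x*z^2 + 2*y + 10*z, 3*x^2 - 8*x*z - 2*z - 6)
At (-3, 2, 2): (41, 72, 65).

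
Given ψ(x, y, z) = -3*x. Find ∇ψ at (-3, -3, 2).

∂ψ/∂x = -3
∂ψ/∂y = 0
∂ψ/∂z = 0
∇ψ = (-3, 0, 0)
At (-3, -3, 2): (-3, 0, 0).

(-3, 0, 0)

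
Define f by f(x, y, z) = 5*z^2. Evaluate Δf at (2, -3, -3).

10

∂²f/∂x² = 0
∂²f/∂y² = 0
∂²f/∂z² = 10
∇²f = 10
At (2, -3, -3): 10.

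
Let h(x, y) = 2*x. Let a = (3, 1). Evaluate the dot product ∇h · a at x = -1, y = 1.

6

∂h/∂x = 2
∂h/∂y = 0
∇h at (-1, 1) = (2, 0)
∇h · a = (2)(3) + (0)(1) = 6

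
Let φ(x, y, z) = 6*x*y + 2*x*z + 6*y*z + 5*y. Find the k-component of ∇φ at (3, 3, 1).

(∇φ)_3 = ∂φ/∂z = 2*x + 6*y
At (3, 3, 1): 24.

24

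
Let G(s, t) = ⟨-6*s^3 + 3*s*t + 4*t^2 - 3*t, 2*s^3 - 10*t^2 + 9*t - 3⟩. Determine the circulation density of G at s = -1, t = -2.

∂G₂/∂s = 6*s^2
∂G₁/∂t = 3*s + 8*t - 3
Scalar curl = 6*s^2 - 3*s - 8*t + 3
At (-1, -2): 28.

28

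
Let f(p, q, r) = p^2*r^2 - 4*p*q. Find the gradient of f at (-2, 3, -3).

(-48, 8, -24)

∂f/∂p = 2*p*r^2 - 4*q
∂f/∂q = -4*p
∂f/∂r = 2*p^2*r
∇f = (2*p*r^2 - 4*q, -4*p, 2*p^2*r)
At (-2, 3, -3): (-48, 8, -24).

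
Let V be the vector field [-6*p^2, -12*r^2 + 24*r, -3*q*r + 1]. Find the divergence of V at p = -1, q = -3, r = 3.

∂V₁/∂p = -12*p
∂V₂/∂q = 0
∂V₃/∂r = -3*q
∇·V = -12*p - 3*q
At (-1, -3, 3): 21.

21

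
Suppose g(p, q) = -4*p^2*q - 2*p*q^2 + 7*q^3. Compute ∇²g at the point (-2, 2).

76

∂²g/∂p² = -8*q
∂²g/∂q² = 2*(-2*p + 21*q)
∇²g = -4*p + 34*q
At (-2, 2): 76.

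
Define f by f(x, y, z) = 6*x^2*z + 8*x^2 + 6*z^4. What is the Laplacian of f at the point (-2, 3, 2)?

∂²f/∂x² = 4*(3*z + 4)
∂²f/∂y² = 0
∂²f/∂z² = 72*z^2
∇²f = 72*z^2 + 12*z + 16
At (-2, 3, 2): 328.

328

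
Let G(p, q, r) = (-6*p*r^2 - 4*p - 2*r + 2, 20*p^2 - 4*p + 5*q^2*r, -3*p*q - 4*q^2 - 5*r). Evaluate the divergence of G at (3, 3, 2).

27

∂G₁/∂p = -6*r^2 - 4
∂G₂/∂q = 10*q*r
∂G₃/∂r = -5
∇·G = 10*q*r - 6*r^2 - 9
At (3, 3, 2): 27.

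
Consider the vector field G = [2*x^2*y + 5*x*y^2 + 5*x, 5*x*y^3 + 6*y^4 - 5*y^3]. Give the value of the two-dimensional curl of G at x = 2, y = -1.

7

∂G₂/∂x = 5*y^3
∂G₁/∂y = 2*x^2 + 10*x*y
Scalar curl = -2*x^2 - 10*x*y + 5*y^3
At (2, -1): 7.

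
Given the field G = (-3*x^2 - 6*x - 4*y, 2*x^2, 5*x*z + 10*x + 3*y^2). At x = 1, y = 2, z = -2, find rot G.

(∇×G)₁ = ∂G₃/∂y − ∂G₂/∂z = 6*y
(∇×G)₂ = ∂G₁/∂z − ∂G₃/∂x = -5*z - 10
(∇×G)₃ = ∂G₂/∂x − ∂G₁/∂y = 4*x + 4
∇×G = (6*y, -5*z - 10, 4*x + 4)
At (1, 2, -2): (12, 0, 8).

(12, 0, 8)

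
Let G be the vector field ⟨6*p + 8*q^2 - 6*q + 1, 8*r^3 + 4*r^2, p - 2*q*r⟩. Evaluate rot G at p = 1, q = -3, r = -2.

(-76, -1, 54)

(∇×G)₁ = ∂G₃/∂q − ∂G₂/∂r = -24*r^2 - 10*r
(∇×G)₂ = ∂G₁/∂r − ∂G₃/∂p = -1
(∇×G)₃ = ∂G₂/∂p − ∂G₁/∂q = -16*q + 6
∇×G = (-24*r^2 - 10*r, -1, -16*q + 6)
At (1, -3, -2): (-76, -1, 54).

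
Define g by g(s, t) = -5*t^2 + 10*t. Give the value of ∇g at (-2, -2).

∂g/∂s = 0
∂g/∂t = -10*t + 10
∇g = (0, -10*t + 10)
At (-2, -2): (0, 30).

(0, 30)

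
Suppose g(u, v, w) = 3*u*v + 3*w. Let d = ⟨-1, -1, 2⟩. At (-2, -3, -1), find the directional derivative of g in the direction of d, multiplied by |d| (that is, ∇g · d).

21

∂g/∂u = 3*v
∂g/∂v = 3*u
∂g/∂w = 3
∇g at (-2, -3, -1) = (-9, -6, 3)
∇g · d = (-9)(-1) + (-6)(-1) + (3)(2) = 21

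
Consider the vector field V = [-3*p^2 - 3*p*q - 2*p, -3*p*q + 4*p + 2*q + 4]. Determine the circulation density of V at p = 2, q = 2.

∂V₂/∂p = -3*q + 4
∂V₁/∂q = -3*p
Scalar curl = 3*p - 3*q + 4
At (2, 2): 4.

4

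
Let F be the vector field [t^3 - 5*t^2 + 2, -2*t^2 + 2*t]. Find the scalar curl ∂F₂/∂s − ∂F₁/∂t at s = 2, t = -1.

∂F₂/∂s = 0
∂F₁/∂t = 3*t^2 - 10*t
Scalar curl = -3*t^2 + 10*t
At (2, -1): -13.

-13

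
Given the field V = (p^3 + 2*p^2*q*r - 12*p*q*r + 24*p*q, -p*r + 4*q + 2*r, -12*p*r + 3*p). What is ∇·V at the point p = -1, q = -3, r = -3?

∂V₁/∂p = 3*p^2 + 4*p*q*r - 12*q*r + 24*q
∂V₂/∂q = 4
∂V₃/∂r = -12*p
∇·V = 3*p^2 + 4*p*q*r - 12*p - 12*q*r + 24*q + 4
At (-1, -3, -3): -197.

-197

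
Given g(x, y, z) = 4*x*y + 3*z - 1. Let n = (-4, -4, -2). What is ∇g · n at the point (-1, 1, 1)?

-6

∂g/∂x = 4*y
∂g/∂y = 4*x
∂g/∂z = 3
∇g at (-1, 1, 1) = (4, -4, 3)
∇g · n = (4)(-4) + (-4)(-4) + (3)(-2) = -6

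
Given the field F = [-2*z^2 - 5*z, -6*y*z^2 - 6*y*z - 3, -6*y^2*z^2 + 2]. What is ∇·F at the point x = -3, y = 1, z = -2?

12

∂F₁/∂x = 0
∂F₂/∂y = -6*z^2 - 6*z
∂F₃/∂z = -12*y^2*z
∇·F = -12*y^2*z - 6*z^2 - 6*z
At (-3, 1, -2): 12.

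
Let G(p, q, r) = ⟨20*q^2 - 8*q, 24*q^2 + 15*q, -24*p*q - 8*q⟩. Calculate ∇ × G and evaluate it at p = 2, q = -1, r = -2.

(-56, -24, 48)

(∇×G)₁ = ∂G₃/∂q − ∂G₂/∂r = -24*p - 8
(∇×G)₂ = ∂G₁/∂r − ∂G₃/∂p = 24*q
(∇×G)₃ = ∂G₂/∂p − ∂G₁/∂q = -40*q + 8
∇×G = (-24*p - 8, 24*q, -40*q + 8)
At (2, -1, -2): (-56, -24, 48).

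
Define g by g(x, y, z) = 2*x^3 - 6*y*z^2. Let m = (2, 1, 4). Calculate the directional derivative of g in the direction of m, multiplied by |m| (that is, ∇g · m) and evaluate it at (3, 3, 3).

∂g/∂x = 6*x^2
∂g/∂y = -6*z^2
∂g/∂z = -12*y*z
∇g at (3, 3, 3) = (54, -54, -108)
∇g · m = (54)(2) + (-54)(1) + (-108)(4) = -378

-378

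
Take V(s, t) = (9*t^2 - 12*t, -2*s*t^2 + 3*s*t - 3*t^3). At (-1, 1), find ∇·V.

∂V₁/∂s = 0
∂V₂/∂t = -4*s*t + 3*s - 9*t^2
∇·V = -4*s*t + 3*s - 9*t^2
At (-1, 1): -8.

-8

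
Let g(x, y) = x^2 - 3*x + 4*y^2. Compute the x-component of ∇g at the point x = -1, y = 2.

(∇g)_1 = ∂g/∂x = 2*x - 3
At (-1, 2): -5.

-5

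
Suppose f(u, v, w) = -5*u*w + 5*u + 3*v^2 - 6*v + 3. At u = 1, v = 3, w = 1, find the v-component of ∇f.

12

(∇f)_2 = ∂f/∂v = 6*v - 6
At (1, 3, 1): 12.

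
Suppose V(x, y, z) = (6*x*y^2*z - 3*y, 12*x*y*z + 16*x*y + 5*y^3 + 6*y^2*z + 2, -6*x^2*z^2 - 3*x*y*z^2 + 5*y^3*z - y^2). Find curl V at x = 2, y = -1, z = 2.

(∇×V)₁ = ∂V₃/∂y − ∂V₂/∂z = -12*x*y - 3*x*z^2 + 15*y^2*z - 6*y^2 - 2*y
(∇×V)₂ = ∂V₁/∂z − ∂V₃/∂x = 6*x*y^2 + 12*x*z^2 + 3*y*z^2
(∇×V)₃ = ∂V₂/∂x − ∂V₁/∂y = -12*x*y*z + 12*y*z + 16*y + 3
∇×V = (-12*x*y - 3*x*z^2 + 15*y^2*z - 6*y^2 - 2*y, 6*x*y^2 + 12*x*z^2 + 3*y*z^2, -12*x*y*z + 12*y*z + 16*y + 3)
At (2, -1, 2): (26, 96, 11).

(26, 96, 11)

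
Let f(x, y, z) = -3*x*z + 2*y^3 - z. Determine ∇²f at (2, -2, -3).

-24

∂²f/∂x² = 0
∂²f/∂y² = 12*y
∂²f/∂z² = 0
∇²f = 12*y
At (2, -2, -3): -24.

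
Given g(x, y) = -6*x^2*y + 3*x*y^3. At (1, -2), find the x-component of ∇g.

(∇g)_1 = ∂g/∂x = -12*x*y + 3*y^3
At (1, -2): 0.

0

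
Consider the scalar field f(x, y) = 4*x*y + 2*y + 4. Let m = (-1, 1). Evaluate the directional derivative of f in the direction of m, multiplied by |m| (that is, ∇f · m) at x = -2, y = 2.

∂f/∂x = 4*y
∂f/∂y = 4*x + 2
∇f at (-2, 2) = (8, -6)
∇f · m = (8)(-1) + (-6)(1) = -14

-14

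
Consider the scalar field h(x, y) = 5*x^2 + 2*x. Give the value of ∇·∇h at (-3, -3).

∂²h/∂x² = 10
∂²h/∂y² = 0
∇²h = 10
At (-3, -3): 10.

10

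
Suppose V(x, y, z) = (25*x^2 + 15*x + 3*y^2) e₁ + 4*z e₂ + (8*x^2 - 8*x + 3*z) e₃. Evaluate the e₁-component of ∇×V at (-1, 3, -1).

-4

(∇×V)_1 = ∂V₃/∂y − ∂V₂/∂z
= 0 − (4)
= -4
At (-1, 3, -1): -4.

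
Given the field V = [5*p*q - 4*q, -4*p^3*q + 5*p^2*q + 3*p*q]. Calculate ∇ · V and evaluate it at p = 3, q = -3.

∂V₁/∂p = 5*q
∂V₂/∂q = -4*p^3 + 5*p^2 + 3*p
∇·V = -4*p^3 + 5*p^2 + 3*p + 5*q
At (3, -3): -69.

-69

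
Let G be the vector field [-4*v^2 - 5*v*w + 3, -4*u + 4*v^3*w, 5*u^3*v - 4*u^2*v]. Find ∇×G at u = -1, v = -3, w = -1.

(∇×G)₁ = ∂G₃/∂v − ∂G₂/∂w = 5*u^3 - 4*u^2 - 4*v^3
(∇×G)₂ = ∂G₁/∂w − ∂G₃/∂u = -15*u^2*v + 8*u*v - 5*v
(∇×G)₃ = ∂G₂/∂u − ∂G₁/∂v = 8*v + 5*w - 4
∇×G = (5*u^3 - 4*u^2 - 4*v^3, -15*u^2*v + 8*u*v - 5*v, 8*v + 5*w - 4)
At (-1, -3, -1): (99, 84, -33).

(99, 84, -33)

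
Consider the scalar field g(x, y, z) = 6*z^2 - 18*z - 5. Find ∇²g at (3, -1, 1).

∂²g/∂x² = 0
∂²g/∂y² = 0
∂²g/∂z² = 12
∇²g = 12
At (3, -1, 1): 12.

12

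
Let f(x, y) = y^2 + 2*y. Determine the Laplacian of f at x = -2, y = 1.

2

∂²f/∂x² = 0
∂²f/∂y² = 2
∇²f = 2
At (-2, 1): 2.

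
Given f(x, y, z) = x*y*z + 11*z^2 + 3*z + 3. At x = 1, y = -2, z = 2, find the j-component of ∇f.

2

(∇f)_2 = ∂f/∂y = x*z
At (1, -2, 2): 2.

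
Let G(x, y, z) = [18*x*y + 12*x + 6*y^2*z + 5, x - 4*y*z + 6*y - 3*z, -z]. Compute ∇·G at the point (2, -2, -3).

-7

∂G₁/∂x = 18*y + 12
∂G₂/∂y = -4*z + 6
∂G₃/∂z = -1
∇·G = 18*y - 4*z + 17
At (2, -2, -3): -7.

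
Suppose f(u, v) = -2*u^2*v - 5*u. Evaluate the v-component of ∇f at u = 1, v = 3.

(∇f)_2 = ∂f/∂v = -2*u^2
At (1, 3): -2.

-2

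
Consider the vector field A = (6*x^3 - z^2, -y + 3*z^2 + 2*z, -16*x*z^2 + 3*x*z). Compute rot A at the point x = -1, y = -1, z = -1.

(4, 21, 0)

(∇×A)₁ = ∂A₃/∂y − ∂A₂/∂z = -6*z - 2
(∇×A)₂ = ∂A₁/∂z − ∂A₃/∂x = 16*z^2 - 5*z
(∇×A)₃ = ∂A₂/∂x − ∂A₁/∂y = 0
∇×A = (-6*z - 2, 16*z^2 - 5*z, 0)
At (-1, -1, -1): (4, 21, 0).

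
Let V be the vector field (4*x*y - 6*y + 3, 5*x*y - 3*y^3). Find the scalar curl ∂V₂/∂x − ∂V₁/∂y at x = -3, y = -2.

8

∂V₂/∂x = 5*y
∂V₁/∂y = 4*x - 6
Scalar curl = -4*x + 5*y + 6
At (-3, -2): 8.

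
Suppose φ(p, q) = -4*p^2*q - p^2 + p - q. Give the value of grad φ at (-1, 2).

(19, -5)

∂φ/∂p = -8*p*q - 2*p + 1
∂φ/∂q = -4*p^2 - 1
∇φ = (-8*p*q - 2*p + 1, -4*p^2 - 1)
At (-1, 2): (19, -5).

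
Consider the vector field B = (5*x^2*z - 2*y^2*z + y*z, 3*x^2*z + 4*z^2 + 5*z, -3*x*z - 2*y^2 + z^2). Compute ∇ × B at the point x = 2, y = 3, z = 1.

(∇×B)₁ = ∂B₃/∂y − ∂B₂/∂z = -3*x^2 - 4*y - 8*z - 5
(∇×B)₂ = ∂B₁/∂z − ∂B₃/∂x = 5*x^2 - 2*y^2 + y + 3*z
(∇×B)₃ = ∂B₂/∂x − ∂B₁/∂y = 6*x*z + 4*y*z - z
∇×B = (-3*x^2 - 4*y - 8*z - 5, 5*x^2 - 2*y^2 + y + 3*z, 6*x*z + 4*y*z - z)
At (2, 3, 1): (-37, 8, 23).

(-37, 8, 23)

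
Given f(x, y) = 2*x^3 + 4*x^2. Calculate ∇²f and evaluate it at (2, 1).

32

∂²f/∂x² = 4*(3*x + 2)
∂²f/∂y² = 0
∇²f = 12*x + 8
At (2, 1): 32.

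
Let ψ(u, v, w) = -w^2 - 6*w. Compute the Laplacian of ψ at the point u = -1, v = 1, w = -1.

-2

∂²ψ/∂u² = 0
∂²ψ/∂v² = 0
∂²ψ/∂w² = -2
∇²ψ = -2
At (-1, 1, -1): -2.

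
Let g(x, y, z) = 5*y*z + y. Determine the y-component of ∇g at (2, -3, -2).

-9

(∇g)_2 = ∂g/∂y = 5*z + 1
At (2, -3, -2): -9.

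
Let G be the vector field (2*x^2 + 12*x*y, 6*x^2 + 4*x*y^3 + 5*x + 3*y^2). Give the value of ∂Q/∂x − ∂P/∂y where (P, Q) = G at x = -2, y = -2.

-27

∂G₂/∂x = 12*x + 4*y^3 + 5
∂G₁/∂y = 12*x
Scalar curl = 4*y^3 + 5
At (-2, -2): -27.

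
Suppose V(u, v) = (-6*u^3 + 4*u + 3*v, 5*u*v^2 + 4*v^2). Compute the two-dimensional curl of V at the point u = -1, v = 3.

∂V₂/∂u = 5*v^2
∂V₁/∂v = 3
Scalar curl = 5*v^2 - 3
At (-1, 3): 42.

42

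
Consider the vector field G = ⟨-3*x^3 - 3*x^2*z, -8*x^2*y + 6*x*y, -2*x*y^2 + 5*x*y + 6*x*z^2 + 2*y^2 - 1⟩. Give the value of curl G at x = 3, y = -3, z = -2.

(∇×G)₁ = ∂G₃/∂y − ∂G₂/∂z = -4*x*y + 5*x + 4*y
(∇×G)₂ = ∂G₁/∂z − ∂G₃/∂x = -3*x^2 + 2*y^2 - 5*y - 6*z^2
(∇×G)₃ = ∂G₂/∂x − ∂G₁/∂y = -16*x*y + 6*y
∇×G = (-4*x*y + 5*x + 4*y, -3*x^2 + 2*y^2 - 5*y - 6*z^2, -16*x*y + 6*y)
At (3, -3, -2): (39, -18, 126).

(39, -18, 126)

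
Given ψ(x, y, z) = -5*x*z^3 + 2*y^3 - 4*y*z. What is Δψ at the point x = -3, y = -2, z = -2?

-204

∂²ψ/∂x² = 0
∂²ψ/∂y² = 12*y
∂²ψ/∂z² = -30*x*z
∇²ψ = -30*x*z + 12*y
At (-3, -2, -2): -204.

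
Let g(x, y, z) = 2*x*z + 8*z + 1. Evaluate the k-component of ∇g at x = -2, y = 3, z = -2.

(∇g)_3 = ∂g/∂z = 2*x + 8
At (-2, 3, -2): 4.

4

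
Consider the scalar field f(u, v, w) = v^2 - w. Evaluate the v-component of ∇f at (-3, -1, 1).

(∇f)_2 = ∂f/∂v = 2*v
At (-3, -1, 1): -2.

-2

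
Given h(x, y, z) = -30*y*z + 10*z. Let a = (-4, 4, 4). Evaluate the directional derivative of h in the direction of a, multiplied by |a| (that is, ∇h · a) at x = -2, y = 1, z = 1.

-200

∂h/∂x = 0
∂h/∂y = -30*z
∂h/∂z = -30*y + 10
∇h at (-2, 1, 1) = (0, -30, -20)
∇h · a = (0)(-4) + (-30)(4) + (-20)(4) = -200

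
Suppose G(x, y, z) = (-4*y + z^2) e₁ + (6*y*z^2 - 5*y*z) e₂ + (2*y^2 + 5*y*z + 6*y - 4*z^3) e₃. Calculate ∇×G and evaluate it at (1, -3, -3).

(∇×G)₁ = ∂G₃/∂y − ∂G₂/∂z = -12*y*z + 9*y + 5*z + 6
(∇×G)₂ = ∂G₁/∂z − ∂G₃/∂x = 2*z
(∇×G)₃ = ∂G₂/∂x − ∂G₁/∂y = 4
∇×G = (-12*y*z + 9*y + 5*z + 6, 2*z, 4)
At (1, -3, -3): (-144, -6, 4).

(-144, -6, 4)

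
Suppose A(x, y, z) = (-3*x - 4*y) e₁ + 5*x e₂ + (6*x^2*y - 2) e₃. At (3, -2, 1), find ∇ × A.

(54, 72, 9)

(∇×A)₁ = ∂A₃/∂y − ∂A₂/∂z = 6*x^2
(∇×A)₂ = ∂A₁/∂z − ∂A₃/∂x = -12*x*y
(∇×A)₃ = ∂A₂/∂x − ∂A₁/∂y = 9
∇×A = (6*x^2, -12*x*y, 9)
At (3, -2, 1): (54, 72, 9).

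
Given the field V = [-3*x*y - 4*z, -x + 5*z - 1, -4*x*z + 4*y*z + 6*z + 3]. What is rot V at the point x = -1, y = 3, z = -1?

(-9, -8, -4)

(∇×V)₁ = ∂V₃/∂y − ∂V₂/∂z = 4*z - 5
(∇×V)₂ = ∂V₁/∂z − ∂V₃/∂x = 4*z - 4
(∇×V)₃ = ∂V₂/∂x − ∂V₁/∂y = 3*x - 1
∇×V = (4*z - 5, 4*z - 4, 3*x - 1)
At (-1, 3, -1): (-9, -8, -4).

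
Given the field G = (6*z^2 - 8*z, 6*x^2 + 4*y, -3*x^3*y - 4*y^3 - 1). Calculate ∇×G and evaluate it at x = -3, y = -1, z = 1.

(∇×G)₁ = ∂G₃/∂y − ∂G₂/∂z = -3*x^3 - 12*y^2
(∇×G)₂ = ∂G₁/∂z − ∂G₃/∂x = 9*x^2*y + 12*z - 8
(∇×G)₃ = ∂G₂/∂x − ∂G₁/∂y = 12*x
∇×G = (-3*x^3 - 12*y^2, 9*x^2*y + 12*z - 8, 12*x)
At (-3, -1, 1): (69, -77, -36).

(69, -77, -36)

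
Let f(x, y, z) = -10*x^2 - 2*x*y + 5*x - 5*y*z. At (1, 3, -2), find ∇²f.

-20

∂²f/∂x² = -20
∂²f/∂y² = 0
∂²f/∂z² = 0
∇²f = -20
At (1, 3, -2): -20.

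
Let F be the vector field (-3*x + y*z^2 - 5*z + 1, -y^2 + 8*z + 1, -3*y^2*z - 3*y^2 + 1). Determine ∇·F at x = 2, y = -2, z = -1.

∂F₁/∂x = -3
∂F₂/∂y = -2*y
∂F₃/∂z = -3*y^2
∇·F = -3*y^2 - 2*y - 3
At (2, -2, -1): -11.

-11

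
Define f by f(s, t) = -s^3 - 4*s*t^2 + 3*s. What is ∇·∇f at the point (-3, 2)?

42

∂²f/∂s² = -6*s
∂²f/∂t² = -8*s
∇²f = -14*s
At (-3, 2): 42.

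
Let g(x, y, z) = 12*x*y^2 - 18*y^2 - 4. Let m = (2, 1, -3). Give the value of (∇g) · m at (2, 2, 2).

∂g/∂x = 12*y^2
∂g/∂y = 24*x*y - 36*y
∂g/∂z = 0
∇g at (2, 2, 2) = (48, 24, 0)
∇g · m = (48)(2) + (24)(1) + (0)(-3) = 120

120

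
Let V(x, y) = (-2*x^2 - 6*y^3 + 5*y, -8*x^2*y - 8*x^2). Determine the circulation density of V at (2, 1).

∂V₂/∂x = -16*x*y - 16*x
∂V₁/∂y = -18*y^2 + 5
Scalar curl = -16*x*y - 16*x + 18*y^2 - 5
At (2, 1): -51.

-51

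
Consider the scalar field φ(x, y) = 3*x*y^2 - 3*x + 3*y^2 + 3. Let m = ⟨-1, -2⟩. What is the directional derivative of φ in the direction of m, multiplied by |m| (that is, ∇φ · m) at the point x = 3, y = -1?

48

∂φ/∂x = 3*y^2 - 3
∂φ/∂y = 6*x*y + 6*y
∇φ at (3, -1) = (0, -24)
∇φ · m = (0)(-1) + (-24)(-2) = 48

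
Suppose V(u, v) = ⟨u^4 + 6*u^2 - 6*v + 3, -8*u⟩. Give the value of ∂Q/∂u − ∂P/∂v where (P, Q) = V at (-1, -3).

-2

∂V₂/∂u = -8
∂V₁/∂v = -6
Scalar curl = -2
At (-1, -3): -2.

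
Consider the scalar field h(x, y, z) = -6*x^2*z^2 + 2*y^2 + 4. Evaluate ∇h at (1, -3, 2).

(-48, -12, -24)

∂h/∂x = -12*x*z^2
∂h/∂y = 4*y
∂h/∂z = -12*x^2*z
∇h = (-12*x*z^2, 4*y, -12*x^2*z)
At (1, -3, 2): (-48, -12, -24).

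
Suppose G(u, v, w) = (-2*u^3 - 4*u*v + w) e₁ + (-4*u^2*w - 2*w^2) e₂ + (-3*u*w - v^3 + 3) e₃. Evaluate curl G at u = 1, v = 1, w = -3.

(∇×G)₁ = ∂G₃/∂v − ∂G₂/∂w = 4*u^2 - 3*v^2 + 4*w
(∇×G)₂ = ∂G₁/∂w − ∂G₃/∂u = 3*w + 1
(∇×G)₃ = ∂G₂/∂u − ∂G₁/∂v = -8*u*w + 4*u
∇×G = (4*u^2 - 3*v^2 + 4*w, 3*w + 1, -8*u*w + 4*u)
At (1, 1, -3): (-11, -8, 28).

(-11, -8, 28)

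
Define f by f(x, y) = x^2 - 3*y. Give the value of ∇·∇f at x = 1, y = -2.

2

∂²f/∂x² = 2
∂²f/∂y² = 0
∇²f = 2
At (1, -2): 2.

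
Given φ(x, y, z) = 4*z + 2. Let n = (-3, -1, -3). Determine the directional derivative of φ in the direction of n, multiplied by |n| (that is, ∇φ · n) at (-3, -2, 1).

-12

∂φ/∂x = 0
∂φ/∂y = 0
∂φ/∂z = 4
∇φ at (-3, -2, 1) = (0, 0, 4)
∇φ · n = (0)(-3) + (0)(-1) + (4)(-3) = -12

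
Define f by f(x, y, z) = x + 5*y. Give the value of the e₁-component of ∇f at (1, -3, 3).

(∇f)_1 = ∂f/∂x = 1
At (1, -3, 3): 1.

1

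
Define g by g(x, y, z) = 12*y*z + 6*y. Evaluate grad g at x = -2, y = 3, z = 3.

∂g/∂x = 0
∂g/∂y = 12*z + 6
∂g/∂z = 12*y
∇g = (0, 12*z + 6, 12*y)
At (-2, 3, 3): (0, 42, 36).

(0, 42, 36)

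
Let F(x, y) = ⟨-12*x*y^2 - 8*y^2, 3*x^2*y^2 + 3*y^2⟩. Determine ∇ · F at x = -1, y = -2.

-72

∂F₁/∂x = -12*y^2
∂F₂/∂y = 6*x^2*y + 6*y
∇·F = 6*x^2*y - 12*y^2 + 6*y
At (-1, -2): -72.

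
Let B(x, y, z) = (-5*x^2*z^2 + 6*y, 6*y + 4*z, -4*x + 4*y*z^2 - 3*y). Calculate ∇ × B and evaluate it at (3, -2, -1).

(-3, 94, -6)

(∇×B)₁ = ∂B₃/∂y − ∂B₂/∂z = 4*z^2 - 7
(∇×B)₂ = ∂B₁/∂z − ∂B₃/∂x = -10*x^2*z + 4
(∇×B)₃ = ∂B₂/∂x − ∂B₁/∂y = -6
∇×B = (4*z^2 - 7, -10*x^2*z + 4, -6)
At (3, -2, -1): (-3, 94, -6).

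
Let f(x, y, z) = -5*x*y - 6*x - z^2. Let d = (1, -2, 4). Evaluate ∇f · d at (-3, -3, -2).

∂f/∂x = -5*y - 6
∂f/∂y = -5*x
∂f/∂z = -2*z
∇f at (-3, -3, -2) = (9, 15, 4)
∇f · d = (9)(1) + (15)(-2) + (4)(4) = -5

-5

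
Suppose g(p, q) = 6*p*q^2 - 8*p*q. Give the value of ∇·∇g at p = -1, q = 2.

∂²g/∂p² = 0
∂²g/∂q² = 12*p
∇²g = 12*p
At (-1, 2): -12.

-12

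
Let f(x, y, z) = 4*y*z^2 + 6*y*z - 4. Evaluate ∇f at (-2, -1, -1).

(0, -2, 2)

∂f/∂x = 0
∂f/∂y = 4*z^2 + 6*z
∂f/∂z = 8*y*z + 6*y
∇f = (0, 4*z^2 + 6*z, 8*y*z + 6*y)
At (-2, -1, -1): (0, -2, 2).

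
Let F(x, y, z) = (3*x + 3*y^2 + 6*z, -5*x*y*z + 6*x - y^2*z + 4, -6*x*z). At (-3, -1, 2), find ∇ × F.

(∇×F)₁ = ∂F₃/∂y − ∂F₂/∂z = 5*x*y + y^2
(∇×F)₂ = ∂F₁/∂z − ∂F₃/∂x = 6*z + 6
(∇×F)₃ = ∂F₂/∂x − ∂F₁/∂y = -5*y*z - 6*y + 6
∇×F = (5*x*y + y^2, 6*z + 6, -5*y*z - 6*y + 6)
At (-3, -1, 2): (16, 18, 22).

(16, 18, 22)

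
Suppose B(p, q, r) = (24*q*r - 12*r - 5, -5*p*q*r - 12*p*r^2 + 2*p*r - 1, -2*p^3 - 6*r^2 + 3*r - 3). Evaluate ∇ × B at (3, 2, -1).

(∇×B)₁ = ∂B₃/∂q − ∂B₂/∂r = 5*p*q + 24*p*r - 2*p
(∇×B)₂ = ∂B₁/∂r − ∂B₃/∂p = 6*p^2 + 24*q - 12
(∇×B)₃ = ∂B₂/∂p − ∂B₁/∂q = -5*q*r - 12*r^2 - 22*r
∇×B = (5*p*q + 24*p*r - 2*p, 6*p^2 + 24*q - 12, -5*q*r - 12*r^2 - 22*r)
At (3, 2, -1): (-48, 90, 20).

(-48, 90, 20)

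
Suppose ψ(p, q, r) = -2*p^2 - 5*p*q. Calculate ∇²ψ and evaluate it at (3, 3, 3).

-4

∂²ψ/∂p² = -4
∂²ψ/∂q² = 0
∂²ψ/∂r² = 0
∇²ψ = -4
At (3, 3, 3): -4.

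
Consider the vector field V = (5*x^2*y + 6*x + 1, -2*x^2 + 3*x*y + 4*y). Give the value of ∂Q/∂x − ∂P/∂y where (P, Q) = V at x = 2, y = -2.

∂V₂/∂x = -4*x + 3*y
∂V₁/∂y = 5*x^2
Scalar curl = -5*x^2 - 4*x + 3*y
At (2, -2): -34.

-34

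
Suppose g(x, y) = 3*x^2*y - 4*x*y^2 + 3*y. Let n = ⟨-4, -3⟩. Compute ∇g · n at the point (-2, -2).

19

∂g/∂x = 6*x*y - 4*y^2
∂g/∂y = 3*x^2 - 8*x*y + 3
∇g at (-2, -2) = (8, -17)
∇g · n = (8)(-4) + (-17)(-3) = 19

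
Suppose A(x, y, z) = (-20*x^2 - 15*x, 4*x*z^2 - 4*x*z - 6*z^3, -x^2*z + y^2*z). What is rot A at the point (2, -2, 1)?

(6, 4, 0)

(∇×A)₁ = ∂A₃/∂y − ∂A₂/∂z = -8*x*z + 4*x + 2*y*z + 18*z^2
(∇×A)₂ = ∂A₁/∂z − ∂A₃/∂x = 2*x*z
(∇×A)₃ = ∂A₂/∂x − ∂A₁/∂y = 4*z^2 - 4*z
∇×A = (-8*x*z + 4*x + 2*y*z + 18*z^2, 2*x*z, 4*z^2 - 4*z)
At (2, -2, 1): (6, 4, 0).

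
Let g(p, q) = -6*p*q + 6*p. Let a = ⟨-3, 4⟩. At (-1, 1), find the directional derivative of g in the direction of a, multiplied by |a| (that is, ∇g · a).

∂g/∂p = -6*q + 6
∂g/∂q = -6*p
∇g at (-1, 1) = (0, 6)
∇g · a = (0)(-3) + (6)(4) = 24

24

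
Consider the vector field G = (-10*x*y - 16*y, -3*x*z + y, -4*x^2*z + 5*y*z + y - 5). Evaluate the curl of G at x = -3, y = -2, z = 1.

(-3, -24, -17)

(∇×G)₁ = ∂G₃/∂y − ∂G₂/∂z = 3*x + 5*z + 1
(∇×G)₂ = ∂G₁/∂z − ∂G₃/∂x = 8*x*z
(∇×G)₃ = ∂G₂/∂x − ∂G₁/∂y = 10*x - 3*z + 16
∇×G = (3*x + 5*z + 1, 8*x*z, 10*x - 3*z + 16)
At (-3, -2, 1): (-3, -24, -17).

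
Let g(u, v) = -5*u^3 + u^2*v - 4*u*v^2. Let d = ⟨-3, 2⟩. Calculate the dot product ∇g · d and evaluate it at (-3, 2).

∂g/∂u = -15*u^2 + 2*u*v - 4*v^2
∂g/∂v = u^2 - 8*u*v
∇g at (-3, 2) = (-163, 57)
∇g · d = (-163)(-3) + (57)(2) = 603

603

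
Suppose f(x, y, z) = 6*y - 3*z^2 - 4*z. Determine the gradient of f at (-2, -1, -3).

(0, 6, 14)

∂f/∂x = 0
∂f/∂y = 6
∂f/∂z = -6*z - 4
∇f = (0, 6, -6*z - 4)
At (-2, -1, -3): (0, 6, 14).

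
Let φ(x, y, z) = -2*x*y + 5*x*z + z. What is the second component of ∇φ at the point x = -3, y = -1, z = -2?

6

(∇φ)_2 = ∂φ/∂y = -2*x
At (-3, -1, -2): 6.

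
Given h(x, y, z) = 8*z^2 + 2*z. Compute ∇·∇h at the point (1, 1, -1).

16

∂²h/∂x² = 0
∂²h/∂y² = 0
∂²h/∂z² = 16
∇²h = 16
At (1, 1, -1): 16.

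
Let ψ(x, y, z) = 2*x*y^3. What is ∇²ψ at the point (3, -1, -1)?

-36

∂²ψ/∂x² = 0
∂²ψ/∂y² = 12*x*y
∂²ψ/∂z² = 0
∇²ψ = 12*x*y
At (3, -1, -1): -36.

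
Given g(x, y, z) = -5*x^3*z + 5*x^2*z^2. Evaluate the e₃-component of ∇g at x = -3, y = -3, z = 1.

225

(∇g)_3 = ∂g/∂z = -5*x^3 + 10*x^2*z
At (-3, -3, 1): 225.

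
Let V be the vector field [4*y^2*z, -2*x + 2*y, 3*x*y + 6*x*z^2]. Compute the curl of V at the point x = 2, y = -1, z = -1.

(∇×V)₁ = ∂V₃/∂y − ∂V₂/∂z = 3*x
(∇×V)₂ = ∂V₁/∂z − ∂V₃/∂x = 4*y^2 - 3*y - 6*z^2
(∇×V)₃ = ∂V₂/∂x − ∂V₁/∂y = -8*y*z - 2
∇×V = (3*x, 4*y^2 - 3*y - 6*z^2, -8*y*z - 2)
At (2, -1, -1): (6, 1, -10).

(6, 1, -10)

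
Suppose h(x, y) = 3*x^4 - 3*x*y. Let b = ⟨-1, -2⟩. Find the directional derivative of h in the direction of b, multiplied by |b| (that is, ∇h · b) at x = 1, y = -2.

-12

∂h/∂x = 12*x^3 - 3*y
∂h/∂y = -3*x
∇h at (1, -2) = (18, -3)
∇h · b = (18)(-1) + (-3)(-2) = -12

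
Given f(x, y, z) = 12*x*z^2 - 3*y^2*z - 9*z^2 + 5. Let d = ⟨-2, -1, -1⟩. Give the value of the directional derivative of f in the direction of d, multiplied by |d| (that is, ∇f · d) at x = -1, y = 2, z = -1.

-66

∂f/∂x = 12*z^2
∂f/∂y = -6*y*z
∂f/∂z = 24*x*z - 3*y^2 - 18*z
∇f at (-1, 2, -1) = (12, 12, 30)
∇f · d = (12)(-2) + (12)(-1) + (30)(-1) = -66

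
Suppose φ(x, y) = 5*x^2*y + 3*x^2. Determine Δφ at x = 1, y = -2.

∂²φ/∂x² = 2*(5*y + 3)
∂²φ/∂y² = 0
∇²φ = 10*y + 6
At (1, -2): -14.

-14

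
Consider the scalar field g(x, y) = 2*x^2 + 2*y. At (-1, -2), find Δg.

4

∂²g/∂x² = 4
∂²g/∂y² = 0
∇²g = 4
At (-1, -2): 4.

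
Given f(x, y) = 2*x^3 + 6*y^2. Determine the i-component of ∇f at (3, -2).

(∇f)_1 = ∂f/∂x = 6*x^2
At (3, -2): 54.

54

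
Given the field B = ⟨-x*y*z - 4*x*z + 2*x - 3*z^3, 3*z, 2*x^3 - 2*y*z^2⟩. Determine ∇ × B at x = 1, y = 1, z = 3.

(-21, -92, 3)

(∇×B)₁ = ∂B₃/∂y − ∂B₂/∂z = -2*z^2 - 3
(∇×B)₂ = ∂B₁/∂z − ∂B₃/∂x = -6*x^2 - x*y - 4*x - 9*z^2
(∇×B)₃ = ∂B₂/∂x − ∂B₁/∂y = x*z
∇×B = (-2*z^2 - 3, -6*x^2 - x*y - 4*x - 9*z^2, x*z)
At (1, 1, 3): (-21, -92, 3).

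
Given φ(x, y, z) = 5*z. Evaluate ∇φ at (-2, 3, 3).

(0, 0, 5)

∂φ/∂x = 0
∂φ/∂y = 0
∂φ/∂z = 5
∇φ = (0, 0, 5)
At (-2, 3, 3): (0, 0, 5).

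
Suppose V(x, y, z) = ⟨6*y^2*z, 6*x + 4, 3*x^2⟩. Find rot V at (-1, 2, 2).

(∇×V)₁ = ∂V₃/∂y − ∂V₂/∂z = 0
(∇×V)₂ = ∂V₁/∂z − ∂V₃/∂x = -6*x + 6*y^2
(∇×V)₃ = ∂V₂/∂x − ∂V₁/∂y = -12*y*z + 6
∇×V = (0, -6*x + 6*y^2, -12*y*z + 6)
At (-1, 2, 2): (0, 30, -42).

(0, 30, -42)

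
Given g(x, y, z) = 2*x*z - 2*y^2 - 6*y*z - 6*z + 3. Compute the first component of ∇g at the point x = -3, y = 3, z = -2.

(∇g)_1 = ∂g/∂x = 2*z
At (-3, 3, -2): -4.

-4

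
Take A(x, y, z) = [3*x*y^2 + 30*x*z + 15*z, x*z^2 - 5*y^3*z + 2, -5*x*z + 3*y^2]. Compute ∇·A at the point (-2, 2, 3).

∂A₁/∂x = 3*y^2 + 30*z
∂A₂/∂y = -15*y^2*z
∂A₃/∂z = -5*x
∇·A = -5*x - 15*y^2*z + 3*y^2 + 30*z
At (-2, 2, 3): -68.

-68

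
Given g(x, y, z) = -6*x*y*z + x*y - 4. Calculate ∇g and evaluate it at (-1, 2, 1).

∂g/∂x = -6*y*z + y
∂g/∂y = -6*x*z + x
∂g/∂z = -6*x*y
∇g = (-6*y*z + y, -6*x*z + x, -6*x*y)
At (-1, 2, 1): (-10, 5, 12).

(-10, 5, 12)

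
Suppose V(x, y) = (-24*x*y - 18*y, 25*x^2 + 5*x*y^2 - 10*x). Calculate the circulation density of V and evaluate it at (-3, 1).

∂V₂/∂x = 50*x + 5*y^2 - 10
∂V₁/∂y = -24*x - 18
Scalar curl = 74*x + 5*y^2 + 8
At (-3, 1): -209.

-209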